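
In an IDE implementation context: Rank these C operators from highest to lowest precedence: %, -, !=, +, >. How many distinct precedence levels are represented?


Looking up precedence for each operator:
  % -> precedence 6
  - -> precedence 5
  != -> precedence 3
  + -> precedence 5
  > -> precedence 4
Sorted highest to lowest: %, -, +, >, !=
Distinct precedence values: [6, 5, 4, 3]
Number of distinct levels: 4

4


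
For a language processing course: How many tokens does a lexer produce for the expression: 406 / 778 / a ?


Scanning '406 / 778 / a'
Token 1: '406' -> integer_literal
Token 2: '/' -> operator
Token 3: '778' -> integer_literal
Token 4: '/' -> operator
Token 5: 'a' -> identifier
Total tokens: 5

5


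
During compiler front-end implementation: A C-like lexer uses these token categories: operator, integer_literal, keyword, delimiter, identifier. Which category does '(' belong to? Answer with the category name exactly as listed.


Token: '('
Checking categories:
  identifier: no
  integer_literal: no
  operator: no
  keyword: no
  delimiter: YES
Category: delimiter

delimiter


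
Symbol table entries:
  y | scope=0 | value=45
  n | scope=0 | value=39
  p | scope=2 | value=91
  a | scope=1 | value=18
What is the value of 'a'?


Searching symbol table for 'a':
  y | scope=0 | value=45
  n | scope=0 | value=39
  p | scope=2 | value=91
  a | scope=1 | value=18 <- MATCH
Found 'a' at scope 1 with value 18

18


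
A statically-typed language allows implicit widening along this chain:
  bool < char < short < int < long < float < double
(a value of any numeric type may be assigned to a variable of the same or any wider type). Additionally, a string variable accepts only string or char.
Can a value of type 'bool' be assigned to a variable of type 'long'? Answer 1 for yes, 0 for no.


Target variable type: long
Source value type: bool
Numeric ranks: bool=0, long=4
Widening allowed iff rank(source) <= rank(target): 0 <= 4? Yes
Result: 1

1


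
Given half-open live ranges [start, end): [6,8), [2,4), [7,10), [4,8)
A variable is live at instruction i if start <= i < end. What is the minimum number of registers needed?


Live ranges:
  Var0: [6, 8)
  Var1: [2, 4)
  Var2: [7, 10)
  Var3: [4, 8)
Sweep-line events (position, delta, active):
  pos=2 start -> active=1
  pos=4 end -> active=0
  pos=4 start -> active=1
  pos=6 start -> active=2
  pos=7 start -> active=3
  pos=8 end -> active=2
  pos=8 end -> active=1
  pos=10 end -> active=0
Maximum simultaneous active: 3
Minimum registers needed: 3

3


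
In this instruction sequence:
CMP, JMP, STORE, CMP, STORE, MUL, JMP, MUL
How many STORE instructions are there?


Scanning instruction sequence for STORE:
  Position 1: CMP
  Position 2: JMP
  Position 3: STORE <- MATCH
  Position 4: CMP
  Position 5: STORE <- MATCH
  Position 6: MUL
  Position 7: JMP
  Position 8: MUL
Matches at positions: [3, 5]
Total STORE count: 2

2


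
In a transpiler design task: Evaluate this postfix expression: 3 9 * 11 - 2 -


Processing tokens left to right:
Push 3, Push 9
Pop 3 and 9, compute 3 * 9 = 27, push 27
Push 11
Pop 27 and 11, compute 27 - 11 = 16, push 16
Push 2
Pop 16 and 2, compute 16 - 2 = 14, push 14
Stack result: 14

14


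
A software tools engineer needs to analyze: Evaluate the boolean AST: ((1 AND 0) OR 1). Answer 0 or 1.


Step 1: Evaluate inner node
  1 AND 0 = 0
Step 2: Evaluate root node
  0 OR 1 = 1

1


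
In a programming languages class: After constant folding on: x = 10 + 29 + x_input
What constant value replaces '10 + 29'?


Identifying constant sub-expression:
  Original: x = 10 + 29 + x_input
  10 and 29 are both compile-time constants
  Evaluating: 10 + 29 = 39
  After folding: x = 39 + x_input

39


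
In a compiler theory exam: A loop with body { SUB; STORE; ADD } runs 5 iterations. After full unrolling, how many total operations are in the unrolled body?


Loop body operations: SUB, STORE, ADD (3 ops per iteration)
Unrolling 5 iterations:
  Iteration 1: SUB, STORE, ADD (3 ops)
  Iteration 2: SUB, STORE, ADD (3 ops)
  Iteration 3: SUB, STORE, ADD (3 ops)
  Iteration 4: SUB, STORE, ADD (3 ops)
  Iteration 5: SUB, STORE, ADD (3 ops)
Total: 5 iterations * 3 ops/iter = 15 operations

15


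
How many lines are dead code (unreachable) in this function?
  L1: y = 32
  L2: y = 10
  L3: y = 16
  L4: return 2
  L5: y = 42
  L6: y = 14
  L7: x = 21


Analyzing control flow:
  L1: reachable (before return)
  L2: reachable (before return)
  L3: reachable (before return)
  L4: reachable (return statement)
  L5: DEAD (after return at L4)
  L6: DEAD (after return at L4)
  L7: DEAD (after return at L4)
Return at L4, total lines = 7
Dead lines: L5 through L7
Count: 3

3


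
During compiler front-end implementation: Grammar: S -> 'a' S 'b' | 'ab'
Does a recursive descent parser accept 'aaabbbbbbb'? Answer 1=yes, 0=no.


Grammar accepts strings of the form a^n b^n (n >= 1)
Word: 'aaabbbbbbb'
Counting: 3 a's and 7 b's
Check: 3 == 7? No
Mismatch: a-count != b-count
Rejected

0


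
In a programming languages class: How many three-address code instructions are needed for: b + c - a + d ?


Expression: b + c - a + d
Generating three-address code (respecting * over +/- precedence):
  Instruction 1: t1 = b + c
  Instruction 2: t2 = t1 - a
  Instruction 3: t3 = t2 + d
Total instructions: 3

3


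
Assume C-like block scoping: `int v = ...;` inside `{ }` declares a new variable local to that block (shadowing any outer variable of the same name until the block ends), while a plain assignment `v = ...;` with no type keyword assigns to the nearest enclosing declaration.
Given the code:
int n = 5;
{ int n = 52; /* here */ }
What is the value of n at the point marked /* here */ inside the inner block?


Analyzing scoping rules:
Outer scope: declares n = 5
Inner block: 'int n = 52;' declares a NEW n that shadows the outer one
Inside the block the inner declaration is in scope -> 52
Result: 52

52


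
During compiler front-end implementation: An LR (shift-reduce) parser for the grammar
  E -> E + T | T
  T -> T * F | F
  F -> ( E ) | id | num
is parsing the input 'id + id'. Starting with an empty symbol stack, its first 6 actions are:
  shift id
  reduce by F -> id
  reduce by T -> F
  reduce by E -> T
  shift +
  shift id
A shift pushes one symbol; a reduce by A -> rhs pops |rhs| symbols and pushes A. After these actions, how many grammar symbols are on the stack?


Tracking the symbol stack through each action:
  Action 1: shift 'id' : push -> stack = [id] (size 1)
  Action 2: reduce by F -> id : pop 1, push F -> stack = [F] (size 1)
  Action 3: reduce by T -> F : pop 1, push T -> stack = [T] (size 1)
  Action 4: reduce by E -> T : pop 1, push E -> stack = [E] (size 1)
  Action 5: shift '+' : push -> stack = [E, +] (size 2)
  Action 6: shift 'id' : push -> stack = [E, +, id] (size 3)
Final stack size: 3

3


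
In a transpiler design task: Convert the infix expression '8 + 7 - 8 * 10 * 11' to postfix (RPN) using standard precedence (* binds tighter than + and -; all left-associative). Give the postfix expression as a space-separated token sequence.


Applying the shunting-yard algorithm:
  Operand 8 -> output
  Push '+' onto operator stack -> op-stack: [+]
  Operand 7 -> output
  See '-' (prec 1); top '+' (prec 1) >= it -> pop '+' to output
  Push '-' onto operator stack -> op-stack: [-]
  Operand 8 -> output
  Push '*' onto operator stack -> op-stack: [-, *]
  Operand 10 -> output
  See '*' (prec 2); top '*' (prec 2) >= it -> pop '*' to output
  Push '*' onto operator stack -> op-stack: [-, *]
  Operand 11 -> output
  End of input: pop '*' to output
  End of input: pop '-' to output
Postfix result: 8 7 + 8 10 * 11 * -

8 7 + 8 10 * 11 * -


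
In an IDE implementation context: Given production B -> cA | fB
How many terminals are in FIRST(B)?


Production: B -> cA | fB
Examining each alternative for leading terminals:
  B -> cA : first terminal = 'c'
  B -> fB : first terminal = 'f'
FIRST(B) = {c, f}
Count: 2

2


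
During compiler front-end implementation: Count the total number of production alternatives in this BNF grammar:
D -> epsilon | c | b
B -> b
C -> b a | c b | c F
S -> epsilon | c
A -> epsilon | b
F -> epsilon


Counting alternatives per rule:
  D: 3 alternative(s)
  B: 1 alternative(s)
  C: 3 alternative(s)
  S: 2 alternative(s)
  A: 2 alternative(s)
  F: 1 alternative(s)
Sum: 3 + 1 + 3 + 2 + 2 + 1 = 12

12


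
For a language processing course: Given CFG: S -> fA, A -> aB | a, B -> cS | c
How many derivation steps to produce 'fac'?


Grammar: S -> fA, A -> aB | a, B -> cS | c
Deriving 'fac':
Step 1: S -> fA => fA
Step 2: A -> aB => faB
Step 3: B -> c => fac
Total derivation steps: 3

3


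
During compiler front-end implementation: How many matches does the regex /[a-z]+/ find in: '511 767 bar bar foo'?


Pattern: /[a-z]+/ (identifiers)
Input: '511 767 bar bar foo'
Scanning for matches:
  Match 1: 'bar'
  Match 2: 'bar'
  Match 3: 'foo'
Total matches: 3

3


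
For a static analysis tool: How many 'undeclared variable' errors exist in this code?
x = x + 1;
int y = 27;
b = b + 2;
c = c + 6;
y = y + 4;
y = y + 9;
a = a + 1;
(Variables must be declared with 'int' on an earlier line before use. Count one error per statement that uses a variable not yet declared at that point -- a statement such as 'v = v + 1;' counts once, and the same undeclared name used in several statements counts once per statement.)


Scanning code line by line:
  Line 1: use 'x' -> ERROR (undeclared)
  Line 2: declare 'y' -> declared = ['y']
  Line 3: use 'b' -> ERROR (undeclared)
  Line 4: use 'c' -> ERROR (undeclared)
  Line 5: use 'y' -> OK (declared)
  Line 6: use 'y' -> OK (declared)
  Line 7: use 'a' -> ERROR (undeclared)
Total undeclared variable errors: 4

4


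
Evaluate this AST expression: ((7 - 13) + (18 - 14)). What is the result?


Expression: ((7 - 13) + (18 - 14))
Evaluating step by step:
  7 - 13 = -6
  18 - 14 = 4
  -6 + 4 = -2
Result: -2

-2


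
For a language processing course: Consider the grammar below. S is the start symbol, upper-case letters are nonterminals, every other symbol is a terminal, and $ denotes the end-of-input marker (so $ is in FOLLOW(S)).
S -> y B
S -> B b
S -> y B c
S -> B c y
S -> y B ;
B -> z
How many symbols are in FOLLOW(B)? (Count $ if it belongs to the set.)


S is the start symbol and does not occur in any rule body, so FOLLOW(S) = {$}.
Examining every occurrence of B in a rule body:
  S -> y B : B is at the right end -> add FOLLOW(S) = {$}
  S -> B b : B is followed by terminal 'b' -> add 'b'
  S -> y B c : B is followed by terminal 'c' -> add 'c'
  S -> B c y : B is followed by terminal 'c' -> add 'c' (already in the set)
  S -> y B ; : B is followed by terminal ';' -> add ';'
  B -> z : B does not occur in the body -> contributes nothing
FOLLOW(B) = {;, b, c, $}
Count: 4

4


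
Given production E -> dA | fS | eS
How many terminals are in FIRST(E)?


Production: E -> dA | fS | eS
Examining each alternative for leading terminals:
  E -> dA : first terminal = 'd'
  E -> fS : first terminal = 'f'
  E -> eS : first terminal = 'e'
FIRST(E) = {d, e, f}
Count: 3

3


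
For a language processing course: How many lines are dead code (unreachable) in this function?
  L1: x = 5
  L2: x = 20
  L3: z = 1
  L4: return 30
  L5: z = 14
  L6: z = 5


Analyzing control flow:
  L1: reachable (before return)
  L2: reachable (before return)
  L3: reachable (before return)
  L4: reachable (return statement)
  L5: DEAD (after return at L4)
  L6: DEAD (after return at L4)
Return at L4, total lines = 6
Dead lines: L5 through L6
Count: 2

2


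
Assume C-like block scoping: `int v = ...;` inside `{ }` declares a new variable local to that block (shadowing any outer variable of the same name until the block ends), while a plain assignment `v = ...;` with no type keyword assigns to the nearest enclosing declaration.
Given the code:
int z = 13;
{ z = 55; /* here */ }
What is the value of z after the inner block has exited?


Analyzing scoping rules:
Outer scope: declares z = 13
Inner block: 'z = 55;' has no type keyword, so it is an assignment to the outer z (no shadowing)
The assignment changed the outer variable itself, so the new value persists after the block -> 55
Result: 55

55


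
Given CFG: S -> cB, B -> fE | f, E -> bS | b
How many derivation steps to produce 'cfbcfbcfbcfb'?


Grammar: S -> cB, B -> fE | f, E -> bS | b
Deriving 'cfbcfbcfbcfb':
Step 1: S -> cB => cB
Step 2: B -> fE => cfE
Step 3: E -> bS => cfbS
Step 4: S -> cB => cfbcB
Step 5: B -> fE => cfbcfE
Step 6: E -> bS => cfbcfbS
Step 7: S -> cB => cfbcfbcB
Step 8: B -> fE => cfbcfbcfE
Step 9: E -> bS => cfbcfbcfbS
Step 10: S -> cB => cfbcfbcfbcB
Step 11: B -> fE => cfbcfbcfbcfE
Step 12: E -> b => cfbcfbcfbcfb
Total derivation steps: 12

12


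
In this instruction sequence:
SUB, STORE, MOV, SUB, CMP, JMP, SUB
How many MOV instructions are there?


Scanning instruction sequence for MOV:
  Position 1: SUB
  Position 2: STORE
  Position 3: MOV <- MATCH
  Position 4: SUB
  Position 5: CMP
  Position 6: JMP
  Position 7: SUB
Matches at positions: [3]
Total MOV count: 1

1


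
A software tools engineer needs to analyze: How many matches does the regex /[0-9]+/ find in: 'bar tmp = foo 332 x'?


Pattern: /[0-9]+/ (int literals)
Input: 'bar tmp = foo 332 x'
Scanning for matches:
  Match 1: '332'
Total matches: 1

1


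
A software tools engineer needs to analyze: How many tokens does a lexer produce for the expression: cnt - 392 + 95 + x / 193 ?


Scanning 'cnt - 392 + 95 + x / 193'
Token 1: 'cnt' -> identifier
Token 2: '-' -> operator
Token 3: '392' -> integer_literal
Token 4: '+' -> operator
Token 5: '95' -> integer_literal
Token 6: '+' -> operator
Token 7: 'x' -> identifier
Token 8: '/' -> operator
Token 9: '193' -> integer_literal
Total tokens: 9

9


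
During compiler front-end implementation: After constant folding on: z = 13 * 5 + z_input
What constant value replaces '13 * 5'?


Identifying constant sub-expression:
  Original: z = 13 * 5 + z_input
  13 and 5 are both compile-time constants
  Evaluating: 13 * 5 = 65
  After folding: z = 65 + z_input

65


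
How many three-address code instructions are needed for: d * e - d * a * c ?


Expression: d * e - d * a * c
Generating three-address code (respecting * over +/- precedence):
  Instruction 1: t1 = d * e
  Instruction 2: t2 = d * a
  Instruction 3: t3 = t2 * c
  Instruction 4: t4 = t1 - t3
Total instructions: 4

4


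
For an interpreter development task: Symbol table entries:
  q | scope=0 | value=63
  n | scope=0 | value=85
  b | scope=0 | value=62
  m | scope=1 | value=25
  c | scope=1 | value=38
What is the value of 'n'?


Searching symbol table for 'n':
  q | scope=0 | value=63
  n | scope=0 | value=85 <- MATCH
  b | scope=0 | value=62
  m | scope=1 | value=25
  c | scope=1 | value=38
Found 'n' at scope 0 with value 85

85


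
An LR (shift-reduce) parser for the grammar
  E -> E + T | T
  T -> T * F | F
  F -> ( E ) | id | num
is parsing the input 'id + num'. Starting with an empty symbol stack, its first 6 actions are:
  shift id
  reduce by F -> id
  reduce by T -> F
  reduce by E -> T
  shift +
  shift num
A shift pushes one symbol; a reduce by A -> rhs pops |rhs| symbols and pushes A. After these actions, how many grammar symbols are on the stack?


Tracking the symbol stack through each action:
  Action 1: shift 'id' : push -> stack = [id] (size 1)
  Action 2: reduce by F -> id : pop 1, push F -> stack = [F] (size 1)
  Action 3: reduce by T -> F : pop 1, push T -> stack = [T] (size 1)
  Action 4: reduce by E -> T : pop 1, push E -> stack = [E] (size 1)
  Action 5: shift '+' : push -> stack = [E, +] (size 2)
  Action 6: shift 'num' : push -> stack = [E, +, num] (size 3)
Final stack size: 3

3


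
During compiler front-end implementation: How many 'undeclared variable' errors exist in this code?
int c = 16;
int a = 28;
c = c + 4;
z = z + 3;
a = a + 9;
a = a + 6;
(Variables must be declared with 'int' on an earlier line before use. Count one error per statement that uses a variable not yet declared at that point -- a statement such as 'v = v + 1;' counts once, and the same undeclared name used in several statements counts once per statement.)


Scanning code line by line:
  Line 1: declare 'c' -> declared = ['c']
  Line 2: declare 'a' -> declared = ['a', 'c']
  Line 3: use 'c' -> OK (declared)
  Line 4: use 'z' -> ERROR (undeclared)
  Line 5: use 'a' -> OK (declared)
  Line 6: use 'a' -> OK (declared)
Total undeclared variable errors: 1

1


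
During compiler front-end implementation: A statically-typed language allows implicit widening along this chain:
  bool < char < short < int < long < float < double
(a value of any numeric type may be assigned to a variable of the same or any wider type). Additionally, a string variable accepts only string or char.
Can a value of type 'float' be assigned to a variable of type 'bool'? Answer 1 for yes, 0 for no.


Target variable type: bool
Source value type: float
Numeric ranks: float=5, bool=0
Widening allowed iff rank(source) <= rank(target): 5 <= 0? No
Result: 0

0


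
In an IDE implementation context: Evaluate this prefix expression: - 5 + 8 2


Parsing prefix expression: - 5 + 8 2
Step 1: Innermost operation '+ 8 2'
  8 + 2 = 10
Step 2: Outer operation '- 5 [10]'
  5 - 10 = -5

-5


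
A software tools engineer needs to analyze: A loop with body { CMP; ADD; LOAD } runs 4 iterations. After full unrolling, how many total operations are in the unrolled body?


Loop body operations: CMP, ADD, LOAD (3 ops per iteration)
Unrolling 4 iterations:
  Iteration 1: CMP, ADD, LOAD (3 ops)
  Iteration 2: CMP, ADD, LOAD (3 ops)
  Iteration 3: CMP, ADD, LOAD (3 ops)
  Iteration 4: CMP, ADD, LOAD (3 ops)
Total: 4 iterations * 3 ops/iter = 12 operations

12


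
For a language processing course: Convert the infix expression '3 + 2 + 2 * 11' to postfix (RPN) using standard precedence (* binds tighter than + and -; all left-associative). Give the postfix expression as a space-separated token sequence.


Applying the shunting-yard algorithm:
  Operand 3 -> output
  Push '+' onto operator stack -> op-stack: [+]
  Operand 2 -> output
  See '+' (prec 1); top '+' (prec 1) >= it -> pop '+' to output
  Push '+' onto operator stack -> op-stack: [+]
  Operand 2 -> output
  Push '*' onto operator stack -> op-stack: [+, *]
  Operand 11 -> output
  End of input: pop '*' to output
  End of input: pop '+' to output
Postfix result: 3 2 + 2 11 * +

3 2 + 2 11 * +


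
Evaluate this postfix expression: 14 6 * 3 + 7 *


Processing tokens left to right:
Push 14, Push 6
Pop 14 and 6, compute 14 * 6 = 84, push 84
Push 3
Pop 84 and 3, compute 84 + 3 = 87, push 87
Push 7
Pop 87 and 7, compute 87 * 7 = 609, push 609
Stack result: 609

609


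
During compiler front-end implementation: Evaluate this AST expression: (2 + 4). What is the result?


Expression: (2 + 4)
Evaluating step by step:
  2 + 4 = 6
Result: 6

6


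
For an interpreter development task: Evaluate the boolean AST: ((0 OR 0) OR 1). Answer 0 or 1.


Step 1: Evaluate inner node
  0 OR 0 = 0
Step 2: Evaluate root node
  0 OR 1 = 1

1


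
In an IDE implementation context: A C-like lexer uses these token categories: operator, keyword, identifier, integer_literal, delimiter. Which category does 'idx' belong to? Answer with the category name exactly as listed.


Token: 'idx'
Checking categories:
  identifier: YES
  integer_literal: no
  operator: no
  keyword: no
  delimiter: no
Category: identifier

identifier


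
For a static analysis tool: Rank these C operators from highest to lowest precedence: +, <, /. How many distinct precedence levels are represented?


Looking up precedence for each operator:
  + -> precedence 5
  < -> precedence 4
  / -> precedence 6
Sorted highest to lowest: /, +, <
Distinct precedence values: [6, 5, 4]
Number of distinct levels: 3

3


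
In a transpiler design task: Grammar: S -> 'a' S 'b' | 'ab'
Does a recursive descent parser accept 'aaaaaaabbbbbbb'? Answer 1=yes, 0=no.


Grammar accepts strings of the form a^n b^n (n >= 1)
Word: 'aaaaaaabbbbbbb'
Counting: 7 a's and 7 b's
Check: 7 == 7? Yes
Derivation (S -> aSb applied 6 time(s), then S -> ab): S => aSb => aaSbb => aaaSbbb => aaaaSbbbb => aaaaaSbbbbb => aaaaaaSbbbbbb => aaaaaaabbbbbbb
Accepted

1


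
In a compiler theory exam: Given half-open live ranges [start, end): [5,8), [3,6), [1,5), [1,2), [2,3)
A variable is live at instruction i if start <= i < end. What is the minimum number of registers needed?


Live ranges:
  Var0: [5, 8)
  Var1: [3, 6)
  Var2: [1, 5)
  Var3: [1, 2)
  Var4: [2, 3)
Sweep-line events (position, delta, active):
  pos=1 start -> active=1
  pos=1 start -> active=2
  pos=2 end -> active=1
  pos=2 start -> active=2
  pos=3 end -> active=1
  pos=3 start -> active=2
  pos=5 end -> active=1
  pos=5 start -> active=2
  pos=6 end -> active=1
  pos=8 end -> active=0
Maximum simultaneous active: 2
Minimum registers needed: 2

2


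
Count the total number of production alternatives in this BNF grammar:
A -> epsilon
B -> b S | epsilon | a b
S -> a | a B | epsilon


Counting alternatives per rule:
  A: 1 alternative(s)
  B: 3 alternative(s)
  S: 3 alternative(s)
Sum: 1 + 3 + 3 = 7

7


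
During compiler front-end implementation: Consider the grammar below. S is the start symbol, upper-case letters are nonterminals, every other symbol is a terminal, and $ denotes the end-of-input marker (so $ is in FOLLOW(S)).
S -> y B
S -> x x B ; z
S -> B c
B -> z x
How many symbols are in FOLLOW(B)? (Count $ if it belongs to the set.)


S is the start symbol and does not occur in any rule body, so FOLLOW(S) = {$}.
Examining every occurrence of B in a rule body:
  S -> y B : B is at the right end -> add FOLLOW(S) = {$}
  S -> x x B ; z : B is followed by terminal ';' -> add ';'
  S -> B c : B is followed by terminal 'c' -> add 'c'
  B -> z x : B does not occur in the body -> contributes nothing
FOLLOW(B) = {;, c, $}
Count: 3

3


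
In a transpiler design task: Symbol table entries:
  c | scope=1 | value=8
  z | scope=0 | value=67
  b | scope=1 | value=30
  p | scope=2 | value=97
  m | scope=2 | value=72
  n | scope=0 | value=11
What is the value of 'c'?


Searching symbol table for 'c':
  c | scope=1 | value=8 <- MATCH
  z | scope=0 | value=67
  b | scope=1 | value=30
  p | scope=2 | value=97
  m | scope=2 | value=72
  n | scope=0 | value=11
Found 'c' at scope 1 with value 8

8


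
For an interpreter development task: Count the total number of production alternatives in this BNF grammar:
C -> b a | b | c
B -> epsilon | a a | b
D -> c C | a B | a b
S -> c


Counting alternatives per rule:
  C: 3 alternative(s)
  B: 3 alternative(s)
  D: 3 alternative(s)
  S: 1 alternative(s)
Sum: 3 + 3 + 3 + 1 = 10

10


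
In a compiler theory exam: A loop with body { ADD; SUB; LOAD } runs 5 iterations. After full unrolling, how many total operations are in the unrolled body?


Loop body operations: ADD, SUB, LOAD (3 ops per iteration)
Unrolling 5 iterations:
  Iteration 1: ADD, SUB, LOAD (3 ops)
  Iteration 2: ADD, SUB, LOAD (3 ops)
  Iteration 3: ADD, SUB, LOAD (3 ops)
  Iteration 4: ADD, SUB, LOAD (3 ops)
  Iteration 5: ADD, SUB, LOAD (3 ops)
Total: 5 iterations * 3 ops/iter = 15 operations

15


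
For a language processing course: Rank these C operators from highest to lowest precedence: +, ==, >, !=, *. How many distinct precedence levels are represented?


Looking up precedence for each operator:
  + -> precedence 5
  == -> precedence 3
  > -> precedence 4
  != -> precedence 3
  * -> precedence 6
Sorted highest to lowest: *, +, >, ==, !=
Distinct precedence values: [6, 5, 4, 3]
Number of distinct levels: 4

4


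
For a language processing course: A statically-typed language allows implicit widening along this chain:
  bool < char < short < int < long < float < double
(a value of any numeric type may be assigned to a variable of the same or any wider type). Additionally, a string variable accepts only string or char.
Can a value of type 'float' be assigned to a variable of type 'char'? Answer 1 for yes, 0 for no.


Target variable type: char
Source value type: float
Numeric ranks: float=5, char=1
Widening allowed iff rank(source) <= rank(target): 5 <= 1? No
Result: 0

0


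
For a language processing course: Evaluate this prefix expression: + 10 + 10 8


Parsing prefix expression: + 10 + 10 8
Step 1: Innermost operation '+ 10 8'
  10 + 8 = 18
Step 2: Outer operation '+ 10 [18]'
  10 + 18 = 28

28


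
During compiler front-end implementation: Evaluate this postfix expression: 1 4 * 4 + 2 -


Processing tokens left to right:
Push 1, Push 4
Pop 1 and 4, compute 1 * 4 = 4, push 4
Push 4
Pop 4 and 4, compute 4 + 4 = 8, push 8
Push 2
Pop 8 and 2, compute 8 - 2 = 6, push 6
Stack result: 6

6


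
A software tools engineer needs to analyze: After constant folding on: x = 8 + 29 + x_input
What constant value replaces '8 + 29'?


Identifying constant sub-expression:
  Original: x = 8 + 29 + x_input
  8 and 29 are both compile-time constants
  Evaluating: 8 + 29 = 37
  After folding: x = 37 + x_input

37


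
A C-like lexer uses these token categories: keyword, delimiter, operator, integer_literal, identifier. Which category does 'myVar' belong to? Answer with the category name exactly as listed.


Token: 'myVar'
Checking categories:
  identifier: YES
  integer_literal: no
  operator: no
  keyword: no
  delimiter: no
Category: identifier

identifier


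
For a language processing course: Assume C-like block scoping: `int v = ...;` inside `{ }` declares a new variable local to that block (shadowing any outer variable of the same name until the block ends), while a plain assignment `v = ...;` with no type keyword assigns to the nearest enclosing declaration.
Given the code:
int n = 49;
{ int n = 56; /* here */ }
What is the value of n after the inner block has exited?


Analyzing scoping rules:
Outer scope: declares n = 49
Inner block: 'int n = 56;' declares a NEW n that shadows the outer one
When the block exits the inner n goes out of scope; the outer n was never modified -> 49
Result: 49

49


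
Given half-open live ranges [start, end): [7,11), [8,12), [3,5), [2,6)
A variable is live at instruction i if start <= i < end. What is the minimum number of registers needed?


Live ranges:
  Var0: [7, 11)
  Var1: [8, 12)
  Var2: [3, 5)
  Var3: [2, 6)
Sweep-line events (position, delta, active):
  pos=2 start -> active=1
  pos=3 start -> active=2
  pos=5 end -> active=1
  pos=6 end -> active=0
  pos=7 start -> active=1
  pos=8 start -> active=2
  pos=11 end -> active=1
  pos=12 end -> active=0
Maximum simultaneous active: 2
Minimum registers needed: 2

2


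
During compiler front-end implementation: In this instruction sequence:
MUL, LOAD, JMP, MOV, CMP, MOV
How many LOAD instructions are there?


Scanning instruction sequence for LOAD:
  Position 1: MUL
  Position 2: LOAD <- MATCH
  Position 3: JMP
  Position 4: MOV
  Position 5: CMP
  Position 6: MOV
Matches at positions: [2]
Total LOAD count: 1

1


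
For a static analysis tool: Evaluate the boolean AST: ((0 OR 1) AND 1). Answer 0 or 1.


Step 1: Evaluate inner node
  0 OR 1 = 1
Step 2: Evaluate root node
  1 AND 1 = 1

1


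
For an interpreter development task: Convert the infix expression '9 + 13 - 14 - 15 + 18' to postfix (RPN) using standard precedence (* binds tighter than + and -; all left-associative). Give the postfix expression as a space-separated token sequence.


Applying the shunting-yard algorithm:
  Operand 9 -> output
  Push '+' onto operator stack -> op-stack: [+]
  Operand 13 -> output
  See '-' (prec 1); top '+' (prec 1) >= it -> pop '+' to output
  Push '-' onto operator stack -> op-stack: [-]
  Operand 14 -> output
  See '-' (prec 1); top '-' (prec 1) >= it -> pop '-' to output
  Push '-' onto operator stack -> op-stack: [-]
  Operand 15 -> output
  See '+' (prec 1); top '-' (prec 1) >= it -> pop '-' to output
  Push '+' onto operator stack -> op-stack: [+]
  Operand 18 -> output
  End of input: pop '+' to output
Postfix result: 9 13 + 14 - 15 - 18 +

9 13 + 14 - 15 - 18 +


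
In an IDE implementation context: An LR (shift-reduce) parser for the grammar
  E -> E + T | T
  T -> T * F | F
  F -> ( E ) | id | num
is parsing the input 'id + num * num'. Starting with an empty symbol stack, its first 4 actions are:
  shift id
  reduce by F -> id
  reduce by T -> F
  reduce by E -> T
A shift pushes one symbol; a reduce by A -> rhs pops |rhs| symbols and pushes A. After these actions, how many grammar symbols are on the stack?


Tracking the symbol stack through each action:
  Action 1: shift 'id' : push -> stack = [id] (size 1)
  Action 2: reduce by F -> id : pop 1, push F -> stack = [F] (size 1)
  Action 3: reduce by T -> F : pop 1, push T -> stack = [T] (size 1)
  Action 4: reduce by E -> T : pop 1, push E -> stack = [E] (size 1)
Final stack size: 1

1


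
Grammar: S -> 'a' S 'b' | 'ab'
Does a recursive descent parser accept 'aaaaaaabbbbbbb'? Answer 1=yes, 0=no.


Grammar accepts strings of the form a^n b^n (n >= 1)
Word: 'aaaaaaabbbbbbb'
Counting: 7 a's and 7 b's
Check: 7 == 7? Yes
Derivation (S -> aSb applied 6 time(s), then S -> ab): S => aSb => aaSbb => aaaSbbb => aaaaSbbbb => aaaaaSbbbbb => aaaaaaSbbbbbb => aaaaaaabbbbbbb
Accepted

1


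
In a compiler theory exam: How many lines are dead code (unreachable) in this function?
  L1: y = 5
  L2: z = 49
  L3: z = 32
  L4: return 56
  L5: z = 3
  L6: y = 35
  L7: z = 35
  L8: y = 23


Analyzing control flow:
  L1: reachable (before return)
  L2: reachable (before return)
  L3: reachable (before return)
  L4: reachable (return statement)
  L5: DEAD (after return at L4)
  L6: DEAD (after return at L4)
  L7: DEAD (after return at L4)
  L8: DEAD (after return at L4)
Return at L4, total lines = 8
Dead lines: L5 through L8
Count: 4

4


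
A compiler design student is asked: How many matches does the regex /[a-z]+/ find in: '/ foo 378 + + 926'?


Pattern: /[a-z]+/ (identifiers)
Input: '/ foo 378 + + 926'
Scanning for matches:
  Match 1: 'foo'
Total matches: 1

1


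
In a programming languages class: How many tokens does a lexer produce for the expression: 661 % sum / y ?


Scanning '661 % sum / y'
Token 1: '661' -> integer_literal
Token 2: '%' -> operator
Token 3: 'sum' -> identifier
Token 4: '/' -> operator
Token 5: 'y' -> identifier
Total tokens: 5

5


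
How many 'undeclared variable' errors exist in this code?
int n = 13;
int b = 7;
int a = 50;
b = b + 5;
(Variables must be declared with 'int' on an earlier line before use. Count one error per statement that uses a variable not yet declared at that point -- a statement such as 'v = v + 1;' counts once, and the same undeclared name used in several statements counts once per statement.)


Scanning code line by line:
  Line 1: declare 'n' -> declared = ['n']
  Line 2: declare 'b' -> declared = ['b', 'n']
  Line 3: declare 'a' -> declared = ['a', 'b', 'n']
  Line 4: use 'b' -> OK (declared)
Total undeclared variable errors: 0

0


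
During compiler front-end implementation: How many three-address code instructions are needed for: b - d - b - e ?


Expression: b - d - b - e
Generating three-address code (respecting * over +/- precedence):
  Instruction 1: t1 = b - d
  Instruction 2: t2 = t1 - b
  Instruction 3: t3 = t2 - e
Total instructions: 3

3


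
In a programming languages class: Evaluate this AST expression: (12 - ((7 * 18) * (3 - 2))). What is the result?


Expression: (12 - ((7 * 18) * (3 - 2)))
Evaluating step by step:
  7 * 18 = 126
  3 - 2 = 1
  126 * 1 = 126
  12 - 126 = -114
Result: -114

-114


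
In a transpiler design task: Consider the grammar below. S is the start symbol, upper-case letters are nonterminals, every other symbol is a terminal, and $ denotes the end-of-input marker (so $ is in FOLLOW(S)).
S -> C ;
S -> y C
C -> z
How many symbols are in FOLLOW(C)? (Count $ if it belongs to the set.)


S is the start symbol and does not occur in any rule body, so FOLLOW(S) = {$}.
Examining every occurrence of C in a rule body:
  S -> C ; : C is followed by terminal ';' -> add ';'
  S -> y C : C is at the right end -> add FOLLOW(S) = {$}
  C -> z : C does not occur in the body -> contributes nothing
FOLLOW(C) = {;, $}
Count: 2

2


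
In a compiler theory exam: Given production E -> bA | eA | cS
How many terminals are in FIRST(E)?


Production: E -> bA | eA | cS
Examining each alternative for leading terminals:
  E -> bA : first terminal = 'b'
  E -> eA : first terminal = 'e'
  E -> cS : first terminal = 'c'
FIRST(E) = {b, c, e}
Count: 3

3


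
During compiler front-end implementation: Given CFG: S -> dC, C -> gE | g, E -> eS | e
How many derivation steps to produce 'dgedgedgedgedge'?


Grammar: S -> dC, C -> gE | g, E -> eS | e
Deriving 'dgedgedgedgedge':
Step 1: S -> dC => dC
Step 2: C -> gE => dgE
Step 3: E -> eS => dgeS
Step 4: S -> dC => dgedC
Step 5: C -> gE => dgedgE
Step 6: E -> eS => dgedgeS
Step 7: S -> dC => dgedgedC
Step 8: C -> gE => dgedgedgE
Step 9: E -> eS => dgedgedgeS
Step 10: S -> dC => dgedgedgedC
Step 11: C -> gE => dgedgedgedgE
Step 12: E -> eS => dgedgedgedgeS
Step 13: S -> dC => dgedgedgedgedC
Step 14: C -> gE => dgedgedgedgedgE
Step 15: E -> e => dgedgedgedgedge
Total derivation steps: 15

15


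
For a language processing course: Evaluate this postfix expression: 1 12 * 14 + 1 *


Processing tokens left to right:
Push 1, Push 12
Pop 1 and 12, compute 1 * 12 = 12, push 12
Push 14
Pop 12 and 14, compute 12 + 14 = 26, push 26
Push 1
Pop 26 and 1, compute 26 * 1 = 26, push 26
Stack result: 26

26


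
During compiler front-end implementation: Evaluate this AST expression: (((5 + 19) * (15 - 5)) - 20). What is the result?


Expression: (((5 + 19) * (15 - 5)) - 20)
Evaluating step by step:
  5 + 19 = 24
  15 - 5 = 10
  24 * 10 = 240
  240 - 20 = 220
Result: 220

220


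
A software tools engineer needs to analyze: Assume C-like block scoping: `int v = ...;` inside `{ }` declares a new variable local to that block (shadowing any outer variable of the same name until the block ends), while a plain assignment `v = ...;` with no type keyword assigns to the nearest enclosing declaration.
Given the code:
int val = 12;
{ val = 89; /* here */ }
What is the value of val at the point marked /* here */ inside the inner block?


Analyzing scoping rules:
Outer scope: declares val = 12
Inner block: 'val = 89;' has no type keyword, so it is an assignment to the outer val (no shadowing)
Inside the block, after the assignment -> 89
Result: 89

89


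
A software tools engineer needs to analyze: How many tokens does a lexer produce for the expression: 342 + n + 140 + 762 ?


Scanning '342 + n + 140 + 762'
Token 1: '342' -> integer_literal
Token 2: '+' -> operator
Token 3: 'n' -> identifier
Token 4: '+' -> operator
Token 5: '140' -> integer_literal
Token 6: '+' -> operator
Token 7: '762' -> integer_literal
Total tokens: 7

7


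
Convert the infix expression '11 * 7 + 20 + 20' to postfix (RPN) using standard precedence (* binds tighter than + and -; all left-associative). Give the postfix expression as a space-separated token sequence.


Applying the shunting-yard algorithm:
  Operand 11 -> output
  Push '*' onto operator stack -> op-stack: [*]
  Operand 7 -> output
  See '+' (prec 1); top '*' (prec 2) >= it -> pop '*' to output
  Push '+' onto operator stack -> op-stack: [+]
  Operand 20 -> output
  See '+' (prec 1); top '+' (prec 1) >= it -> pop '+' to output
  Push '+' onto operator stack -> op-stack: [+]
  Operand 20 -> output
  End of input: pop '+' to output
Postfix result: 11 7 * 20 + 20 +

11 7 * 20 + 20 +


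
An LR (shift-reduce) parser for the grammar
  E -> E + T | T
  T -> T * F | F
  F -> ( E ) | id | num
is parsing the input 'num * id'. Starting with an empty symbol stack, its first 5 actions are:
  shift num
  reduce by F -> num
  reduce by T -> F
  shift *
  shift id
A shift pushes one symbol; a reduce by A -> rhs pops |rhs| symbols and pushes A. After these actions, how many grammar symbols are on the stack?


Tracking the symbol stack through each action:
  Action 1: shift 'num' : push -> stack = [num] (size 1)
  Action 2: reduce by F -> num : pop 1, push F -> stack = [F] (size 1)
  Action 3: reduce by T -> F : pop 1, push T -> stack = [T] (size 1)
  Action 4: shift '*' : push -> stack = [T, *] (size 2)
  Action 5: shift 'id' : push -> stack = [T, *, id] (size 3)
Final stack size: 3

3


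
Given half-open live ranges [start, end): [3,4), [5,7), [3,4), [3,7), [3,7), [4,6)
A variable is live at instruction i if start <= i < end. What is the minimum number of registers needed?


Live ranges:
  Var0: [3, 4)
  Var1: [5, 7)
  Var2: [3, 4)
  Var3: [3, 7)
  Var4: [3, 7)
  Var5: [4, 6)
Sweep-line events (position, delta, active):
  pos=3 start -> active=1
  pos=3 start -> active=2
  pos=3 start -> active=3
  pos=3 start -> active=4
  pos=4 end -> active=3
  pos=4 end -> active=2
  pos=4 start -> active=3
  pos=5 start -> active=4
  pos=6 end -> active=3
  pos=7 end -> active=2
  pos=7 end -> active=1
  pos=7 end -> active=0
Maximum simultaneous active: 4
Minimum registers needed: 4

4


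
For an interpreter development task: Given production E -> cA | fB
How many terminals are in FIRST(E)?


Production: E -> cA | fB
Examining each alternative for leading terminals:
  E -> cA : first terminal = 'c'
  E -> fB : first terminal = 'f'
FIRST(E) = {c, f}
Count: 2

2


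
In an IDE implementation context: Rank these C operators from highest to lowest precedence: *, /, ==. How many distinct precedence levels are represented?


Looking up precedence for each operator:
  * -> precedence 6
  / -> precedence 6
  == -> precedence 3
Sorted highest to lowest: *, /, ==
Distinct precedence values: [6, 3]
Number of distinct levels: 2

2


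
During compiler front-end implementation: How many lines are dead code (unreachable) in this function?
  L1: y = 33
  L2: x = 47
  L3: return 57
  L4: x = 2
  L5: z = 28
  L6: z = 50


Analyzing control flow:
  L1: reachable (before return)
  L2: reachable (before return)
  L3: reachable (return statement)
  L4: DEAD (after return at L3)
  L5: DEAD (after return at L3)
  L6: DEAD (after return at L3)
Return at L3, total lines = 6
Dead lines: L4 through L6
Count: 3

3


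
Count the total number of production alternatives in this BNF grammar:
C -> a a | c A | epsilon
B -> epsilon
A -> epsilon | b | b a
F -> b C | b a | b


Counting alternatives per rule:
  C: 3 alternative(s)
  B: 1 alternative(s)
  A: 3 alternative(s)
  F: 3 alternative(s)
Sum: 3 + 1 + 3 + 3 = 10

10


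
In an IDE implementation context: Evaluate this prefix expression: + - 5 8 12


Parsing prefix expression: + - 5 8 12
Step 1: Innermost operation '- 5 8'
  5 - 8 = -3
Step 2: Outer operation '+ [-3] 12'
  -3 + 12 = 9

9


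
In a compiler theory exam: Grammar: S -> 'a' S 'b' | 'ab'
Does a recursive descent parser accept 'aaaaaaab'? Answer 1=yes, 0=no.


Grammar accepts strings of the form a^n b^n (n >= 1)
Word: 'aaaaaaab'
Counting: 7 a's and 1 b's
Check: 7 == 1? No
Mismatch: a-count != b-count
Rejected

0


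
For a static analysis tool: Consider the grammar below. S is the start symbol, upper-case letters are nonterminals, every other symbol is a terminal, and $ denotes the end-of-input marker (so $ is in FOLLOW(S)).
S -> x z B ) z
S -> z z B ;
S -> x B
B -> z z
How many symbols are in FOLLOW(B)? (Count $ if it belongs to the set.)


S is the start symbol and does not occur in any rule body, so FOLLOW(S) = {$}.
Examining every occurrence of B in a rule body:
  S -> x z B ) z : B is followed by terminal ')' -> add ')'
  S -> z z B ; : B is followed by terminal ';' -> add ';'
  S -> x B : B is at the right end -> add FOLLOW(S) = {$}
  B -> z z : B does not occur in the body -> contributes nothing
FOLLOW(B) = {), ;, $}
Count: 3

3


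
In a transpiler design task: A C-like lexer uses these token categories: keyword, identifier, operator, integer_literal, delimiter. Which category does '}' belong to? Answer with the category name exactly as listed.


Token: '}'
Checking categories:
  identifier: no
  integer_literal: no
  operator: no
  keyword: no
  delimiter: YES
Category: delimiter

delimiter
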